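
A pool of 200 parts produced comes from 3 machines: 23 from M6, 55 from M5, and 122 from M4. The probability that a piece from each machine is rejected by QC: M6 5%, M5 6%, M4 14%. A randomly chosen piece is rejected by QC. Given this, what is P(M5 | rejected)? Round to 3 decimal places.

Unnormalized posteriors (prior × likelihood):
  M6: 0.115 × 0.05 = 0.00575
  M5: 0.275 × 0.06 = 0.0165
  M4: 0.61 × 0.14 = 0.0854
Normalizing constant = 0.10765.
P(M5 | evidence) = 0.0165 / 0.10765 ≈ 0.153.

0.153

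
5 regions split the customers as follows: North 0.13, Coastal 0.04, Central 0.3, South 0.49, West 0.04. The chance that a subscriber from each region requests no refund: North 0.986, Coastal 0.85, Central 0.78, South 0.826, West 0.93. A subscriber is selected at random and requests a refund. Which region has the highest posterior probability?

South

Taking complements, P(refund | each) = North 0.014, Coastal 0.15, Central 0.22, South 0.174, West 0.07.
By Bayes' rule, posterior ∝ prior × likelihood:
  North: 0.13 × 0.014 = 0.00182
  Coastal: 0.04 × 0.15 = 0.006
  Central: 0.3 × 0.22 = 0.066
  South: 0.49 × 0.174 = 0.08526
  West: 0.04 × 0.07 = 0.0028
Total = 0.16188.
Largest term belongs to South, so South is most probable.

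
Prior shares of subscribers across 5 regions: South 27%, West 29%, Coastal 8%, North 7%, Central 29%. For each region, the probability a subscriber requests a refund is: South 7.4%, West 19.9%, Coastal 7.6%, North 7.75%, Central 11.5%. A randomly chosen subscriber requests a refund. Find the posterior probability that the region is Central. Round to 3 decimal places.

Unnormalized posteriors (prior × likelihood):
  South: 0.27 × 0.074 = 0.01998
  West: 0.29 × 0.199 = 0.05771
  Coastal: 0.08 × 0.076 = 0.00608
  North: 0.07 × 0.0775 = 0.005425
  Central: 0.29 × 0.115 = 0.03335
Normalizing constant = 0.122545.
P(Central | evidence) = 0.03335 / 0.122545 ≈ 0.272.

0.272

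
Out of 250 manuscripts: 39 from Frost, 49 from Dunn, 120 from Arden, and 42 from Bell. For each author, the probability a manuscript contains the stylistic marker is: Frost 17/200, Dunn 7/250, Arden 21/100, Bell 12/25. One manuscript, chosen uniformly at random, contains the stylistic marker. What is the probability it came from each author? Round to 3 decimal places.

Frost 0.066, Dunn 0.027, Arden 0.504, Bell 0.403

Compute prior × likelihood for every hypothesis:
  Frost: 0.156 × 0.085 = 0.01326
  Dunn: 0.196 × 0.028 = 0.005488
  Arden: 0.48 × 0.21 = 0.1008
  Bell: 0.168 × 0.48 = 0.08064
Normalizing constant = 0.200188.
P(Frost | marker) = 0.01326/0.200188 ≈ 0.066
P(Dunn | marker) = 0.005488/0.200188 ≈ 0.027
P(Arden | marker) = 0.1008/0.200188 ≈ 0.504
P(Bell | marker) = 0.08064/0.200188 ≈ 0.403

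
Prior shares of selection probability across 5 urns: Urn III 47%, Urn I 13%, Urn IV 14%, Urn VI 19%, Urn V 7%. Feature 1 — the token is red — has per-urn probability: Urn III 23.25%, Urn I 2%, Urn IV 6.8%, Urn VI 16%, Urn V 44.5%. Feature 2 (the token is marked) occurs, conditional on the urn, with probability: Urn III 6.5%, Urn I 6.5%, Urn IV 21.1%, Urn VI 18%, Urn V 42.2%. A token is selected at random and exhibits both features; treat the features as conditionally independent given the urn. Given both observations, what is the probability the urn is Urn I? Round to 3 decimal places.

By Bayes' rule, posterior ∝ prior × likelihood:
  Urn III: 0.47 × 0.2325 × 0.065 = 0.007102875
  Urn I: 0.13 × 0.02 × 0.065 = 0.000169
  Urn IV: 0.14 × 0.068 × 0.211 = 0.00200872
  Urn VI: 0.19 × 0.16 × 0.18 = 0.005472
  Urn V: 0.07 × 0.445 × 0.422 = 0.0131453
Total = 0.027897895.
P(Urn I | evidence) = 0.000169 / 0.027897895 ≈ 0.006.

0.006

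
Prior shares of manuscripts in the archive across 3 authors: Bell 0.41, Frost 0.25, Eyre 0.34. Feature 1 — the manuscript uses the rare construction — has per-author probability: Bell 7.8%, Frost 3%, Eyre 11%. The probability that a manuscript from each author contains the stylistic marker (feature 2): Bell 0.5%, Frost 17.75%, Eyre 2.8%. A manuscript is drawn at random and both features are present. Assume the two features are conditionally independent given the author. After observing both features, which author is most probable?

Frost

Prior × likelihood for each hypothesis:
  Bell: 0.41 × 0.078 × 0.005 = 0.0001599
  Frost: 0.25 × 0.03 × 0.1775 = 0.00133125
  Eyre: 0.34 × 0.11 × 0.028 = 0.0010472
Sum = 0.00253835.
Largest term belongs to Frost, so Frost is most probable.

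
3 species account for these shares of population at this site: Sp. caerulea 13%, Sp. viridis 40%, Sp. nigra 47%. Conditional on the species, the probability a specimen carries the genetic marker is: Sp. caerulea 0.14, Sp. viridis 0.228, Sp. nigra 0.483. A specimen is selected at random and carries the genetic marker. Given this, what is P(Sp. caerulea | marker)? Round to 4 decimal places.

Compute prior × likelihood for every hypothesis:
  Sp. caerulea: 0.13 × 0.14 = 0.0182
  Sp. viridis: 0.4 × 0.228 = 0.0912
  Sp. nigra: 0.47 × 0.483 = 0.22701
Normalizing constant = 0.33641.
P(Sp. caerulea | evidence) = 0.0182 / 0.33641 ≈ 0.0541.

0.0541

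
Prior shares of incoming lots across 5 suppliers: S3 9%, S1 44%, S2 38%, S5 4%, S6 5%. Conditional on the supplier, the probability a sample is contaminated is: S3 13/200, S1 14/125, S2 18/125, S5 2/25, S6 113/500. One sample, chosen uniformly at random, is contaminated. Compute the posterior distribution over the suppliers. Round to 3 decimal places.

S3 0.047, S1 0.396, S2 0.440, S5 0.026, S6 0.091

Prior × likelihood for each hypothesis:
  S3: 0.09 × 0.065 = 0.00585
  S1: 0.44 × 0.112 = 0.04928
  S2: 0.38 × 0.144 = 0.05472
  S5: 0.04 × 0.08 = 0.0032
  S6: 0.05 × 0.226 = 0.0113
Total = 0.12435.
P(S3 | contaminated) = 0.00585/0.12435 ≈ 0.047
P(S1 | contaminated) = 0.04928/0.12435 ≈ 0.396
P(S2 | contaminated) = 0.05472/0.12435 ≈ 0.440
P(S5 | contaminated) = 0.0032/0.12435 ≈ 0.026
P(S6 | contaminated) = 0.0113/0.12435 ≈ 0.091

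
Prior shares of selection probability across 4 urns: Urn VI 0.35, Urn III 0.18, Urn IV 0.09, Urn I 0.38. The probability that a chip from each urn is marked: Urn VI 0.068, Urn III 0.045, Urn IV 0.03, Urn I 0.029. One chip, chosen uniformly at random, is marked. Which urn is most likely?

Urn VI

By Bayes' rule, posterior ∝ prior × likelihood:
  Urn VI: 0.35 × 0.068 = 0.0238
  Urn III: 0.18 × 0.045 = 0.0081
  Urn IV: 0.09 × 0.03 = 0.0027
  Urn I: 0.38 × 0.029 = 0.01102
Sum = 0.04562.
Largest term belongs to Urn VI, so Urn VI is most probable.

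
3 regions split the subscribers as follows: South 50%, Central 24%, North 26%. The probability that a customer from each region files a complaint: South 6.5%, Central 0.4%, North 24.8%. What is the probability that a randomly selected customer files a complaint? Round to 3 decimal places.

0.098

Prior × likelihood for each hypothesis:
  South: 0.5 × 0.065 = 0.0325
  Central: 0.24 × 0.004 = 0.00096
  North: 0.26 × 0.248 = 0.06448
P(complaint) = 0.0325 + 0.00096 + 0.06448 = 0.09794 → 0.098.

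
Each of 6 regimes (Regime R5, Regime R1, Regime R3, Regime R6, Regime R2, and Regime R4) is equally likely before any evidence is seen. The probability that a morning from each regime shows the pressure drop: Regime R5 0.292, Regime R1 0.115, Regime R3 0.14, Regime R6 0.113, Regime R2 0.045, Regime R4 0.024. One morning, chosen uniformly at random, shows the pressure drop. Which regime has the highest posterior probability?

Since the prior is uniform, the posterior is proportional to the likelihood:
  Regime R5: 0.292
  Regime R1: 0.115
  Regime R3: 0.14
  Regime R6: 0.113
  Regime R2: 0.045
  Regime R4: 0.024
Normalizing constant = 0.729.
Largest term belongs to Regime R5, so Regime R5 is most probable.

Regime R5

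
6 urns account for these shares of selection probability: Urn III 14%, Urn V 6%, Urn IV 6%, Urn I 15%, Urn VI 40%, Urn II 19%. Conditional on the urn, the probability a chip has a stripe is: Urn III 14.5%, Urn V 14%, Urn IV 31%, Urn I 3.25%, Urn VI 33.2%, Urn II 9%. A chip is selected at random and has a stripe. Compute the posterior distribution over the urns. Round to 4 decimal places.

Urn III 0.1005, Urn V 0.0416, Urn IV 0.0920, Urn I 0.0241, Urn VI 0.6572, Urn II 0.0846

Unnormalized posteriors (prior × likelihood):
  Urn III: 0.14 × 0.145 = 0.0203
  Urn V: 0.06 × 0.14 = 0.0084
  Urn IV: 0.06 × 0.31 = 0.0186
  Urn I: 0.15 × 0.0325 = 0.004875
  Urn VI: 0.4 × 0.332 = 0.1328
  Urn II: 0.19 × 0.09 = 0.0171
Normalizing constant = 0.202075.
P(Urn III | striped) = 0.0203/0.202075 ≈ 0.1005
P(Urn V | striped) = 0.0084/0.202075 ≈ 0.0416
P(Urn IV | striped) = 0.0186/0.202075 ≈ 0.0920
P(Urn I | striped) = 0.004875/0.202075 ≈ 0.0241
P(Urn VI | striped) = 0.1328/0.202075 ≈ 0.6572
P(Urn II | striped) = 0.0171/0.202075 ≈ 0.0846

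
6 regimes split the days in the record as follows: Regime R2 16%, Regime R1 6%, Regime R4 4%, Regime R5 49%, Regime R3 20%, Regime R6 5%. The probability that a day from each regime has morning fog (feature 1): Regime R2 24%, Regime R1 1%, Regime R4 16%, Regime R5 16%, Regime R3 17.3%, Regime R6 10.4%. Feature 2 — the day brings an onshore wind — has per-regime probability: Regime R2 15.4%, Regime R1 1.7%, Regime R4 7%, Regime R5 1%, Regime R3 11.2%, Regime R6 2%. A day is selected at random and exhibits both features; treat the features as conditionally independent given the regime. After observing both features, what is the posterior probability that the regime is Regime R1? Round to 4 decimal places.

0.0009

Unnormalized posteriors (prior × likelihood):
  Regime R2: 0.16 × 0.24 × 0.154 = 0.0059136
  Regime R1: 0.06 × 0.01 × 0.017 = 0.0000102
  Regime R4: 0.04 × 0.16 × 0.07 = 0.000448
  Regime R5: 0.49 × 0.16 × 0.01 = 0.000784
  Regime R3: 0.2 × 0.173 × 0.112 = 0.0038752
  Regime R6: 0.05 × 0.104 × 0.02 = 0.000104
Total = 0.011135.
P(Regime R1 | evidence) = 0.0000102 / 0.011135 ≈ 0.0009.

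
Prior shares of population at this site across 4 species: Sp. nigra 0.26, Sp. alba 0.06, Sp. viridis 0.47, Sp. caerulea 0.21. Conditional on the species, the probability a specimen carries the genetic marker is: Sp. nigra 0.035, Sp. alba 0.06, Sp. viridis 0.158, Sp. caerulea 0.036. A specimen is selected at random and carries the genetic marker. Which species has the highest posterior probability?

Sp. viridis

By Bayes' rule, posterior ∝ prior × likelihood:
  Sp. nigra: 0.26 × 0.035 = 0.0091
  Sp. alba: 0.06 × 0.06 = 0.0036
  Sp. viridis: 0.47 × 0.158 = 0.07426
  Sp. caerulea: 0.21 × 0.036 = 0.00756
Normalizing constant = 0.09452.
Largest term belongs to Sp. viridis, so Sp. viridis is most probable.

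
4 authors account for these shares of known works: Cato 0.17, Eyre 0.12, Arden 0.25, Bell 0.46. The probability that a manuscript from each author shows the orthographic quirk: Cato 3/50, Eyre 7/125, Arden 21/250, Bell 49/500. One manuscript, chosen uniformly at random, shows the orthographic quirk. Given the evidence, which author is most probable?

Unnormalized posteriors (prior × likelihood):
  Cato: 0.17 × 0.06 = 0.0102
  Eyre: 0.12 × 0.056 = 0.00672
  Arden: 0.25 × 0.084 = 0.021
  Bell: 0.46 × 0.098 = 0.04508
Normalizing constant = 0.083.
Largest term belongs to Bell, so Bell is most probable.

Bell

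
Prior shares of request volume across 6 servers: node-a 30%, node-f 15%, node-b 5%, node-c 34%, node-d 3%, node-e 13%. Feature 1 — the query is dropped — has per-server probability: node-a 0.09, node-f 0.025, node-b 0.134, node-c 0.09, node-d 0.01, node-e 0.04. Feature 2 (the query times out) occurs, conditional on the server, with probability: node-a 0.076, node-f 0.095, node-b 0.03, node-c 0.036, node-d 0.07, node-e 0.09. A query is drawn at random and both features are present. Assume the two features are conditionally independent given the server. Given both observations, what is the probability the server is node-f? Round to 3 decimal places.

Compute prior × likelihood for every hypothesis:
  node-a: 0.3 × 0.09 × 0.076 = 0.002052
  node-f: 0.15 × 0.025 × 0.095 = 0.00035625
  node-b: 0.05 × 0.134 × 0.03 = 0.000201
  node-c: 0.34 × 0.09 × 0.036 = 0.0011016
  node-d: 0.03 × 0.01 × 0.07 = 0.000021
  node-e: 0.13 × 0.04 × 0.09 = 0.000468
Normalizing constant = 0.00419985.
P(node-f | evidence) = 0.00035625 / 0.00419985 ≈ 0.085.

0.085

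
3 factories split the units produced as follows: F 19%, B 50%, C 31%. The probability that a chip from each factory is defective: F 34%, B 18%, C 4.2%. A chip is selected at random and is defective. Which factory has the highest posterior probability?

Compute prior × likelihood for every hypothesis:
  F: 0.19 × 0.34 = 0.0646
  B: 0.5 × 0.18 = 0.09
  C: 0.31 × 0.042 = 0.01302
Sum = 0.16762.
Largest term belongs to B, so B is most probable.

B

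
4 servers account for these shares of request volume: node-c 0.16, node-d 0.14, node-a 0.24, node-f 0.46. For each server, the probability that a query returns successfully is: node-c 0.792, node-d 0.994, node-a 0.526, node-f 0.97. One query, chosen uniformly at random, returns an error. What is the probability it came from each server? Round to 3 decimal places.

Taking complements, P(error | each) = node-c 0.208, node-d 0.006, node-a 0.474, node-f 0.03.
By Bayes' rule, posterior ∝ prior × likelihood:
  node-c: 0.16 × 0.208 = 0.03328
  node-d: 0.14 × 0.006 = 0.00084
  node-a: 0.24 × 0.474 = 0.11376
  node-f: 0.46 × 0.03 = 0.0138
Normalizing constant = 0.16168.
P(node-c | error) = 0.03328/0.16168 ≈ 0.206
P(node-d | error) = 0.00084/0.16168 ≈ 0.005
P(node-a | error) = 0.11376/0.16168 ≈ 0.704
P(node-f | error) = 0.0138/0.16168 ≈ 0.085
(Check: 0.206+0.005+0.704+0.085 = 1.000.)

node-c 0.206, node-d 0.005, node-a 0.704, node-f 0.085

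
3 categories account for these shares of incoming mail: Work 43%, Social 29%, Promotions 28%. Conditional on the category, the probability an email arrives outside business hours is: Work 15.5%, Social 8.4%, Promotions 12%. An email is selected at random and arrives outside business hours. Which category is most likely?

Work

Unnormalized posteriors (prior × likelihood):
  Work: 0.43 × 0.155 = 0.06665
  Social: 0.29 × 0.084 = 0.02436
  Promotions: 0.28 × 0.12 = 0.0336
Normalizing constant = 0.12461.
Largest term belongs to Work, so Work is most probable.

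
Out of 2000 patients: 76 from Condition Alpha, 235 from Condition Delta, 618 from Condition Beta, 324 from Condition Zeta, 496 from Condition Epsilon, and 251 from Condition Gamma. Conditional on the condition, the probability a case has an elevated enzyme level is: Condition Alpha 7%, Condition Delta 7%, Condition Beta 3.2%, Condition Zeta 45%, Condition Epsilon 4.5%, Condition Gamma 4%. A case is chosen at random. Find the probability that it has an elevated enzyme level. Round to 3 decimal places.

Prior × likelihood for each hypothesis:
  Condition Alpha: 0.038 × 0.07 = 0.00266
  Condition Delta: 0.1175 × 0.07 = 0.008225
  Condition Beta: 0.309 × 0.032 = 0.009888
  Condition Zeta: 0.162 × 0.45 = 0.0729
  Condition Epsilon: 0.248 × 0.045 = 0.01116
  Condition Gamma: 0.1255 × 0.04 = 0.00502
P(elevated) = 0.00266 + 0.008225 + 0.009888 + 0.0729 + 0.01116 + 0.00502 = 0.109853 → 0.110.

0.110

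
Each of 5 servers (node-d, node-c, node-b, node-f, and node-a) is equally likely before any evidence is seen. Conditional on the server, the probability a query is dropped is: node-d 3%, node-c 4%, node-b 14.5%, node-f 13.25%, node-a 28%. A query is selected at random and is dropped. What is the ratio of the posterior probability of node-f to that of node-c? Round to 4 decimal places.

Since the prior is uniform, the posterior is proportional to the likelihood:
  node-d: 0.03
  node-c: 0.04
  node-b: 0.145
  node-f: 0.1325
  node-a: 0.28
Normalizing constant = 0.6275.
The ratio is 0.1325 / 0.04 (the normalizer cancels) = 3.3125.

3.3125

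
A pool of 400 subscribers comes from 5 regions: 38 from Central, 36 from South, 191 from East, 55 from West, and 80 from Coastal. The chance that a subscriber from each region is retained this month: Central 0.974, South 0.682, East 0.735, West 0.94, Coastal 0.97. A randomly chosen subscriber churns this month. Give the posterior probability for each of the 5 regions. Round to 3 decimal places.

Taking complements, P(churn | each) = Central 0.026, South 0.318, East 0.265, West 0.06, Coastal 0.03.
Compute prior × likelihood for every hypothesis:
  Central: 0.095 × 0.026 = 0.00247
  South: 0.09 × 0.318 = 0.02862
  East: 0.4775 × 0.265 = 0.1265375
  West: 0.1375 × 0.06 = 0.00825
  Coastal: 0.2 × 0.03 = 0.006
Total = 0.1718775.
P(Central | churn) = 0.00247/0.1718775 ≈ 0.014
P(South | churn) = 0.02862/0.1718775 ≈ 0.167
P(East | churn) = 0.1265375/0.1718775 ≈ 0.736
P(West | churn) = 0.00825/0.1718775 ≈ 0.048
P(Coastal | churn) = 0.006/0.1718775 ≈ 0.035

Central 0.014, South 0.167, East 0.736, West 0.048, Coastal 0.035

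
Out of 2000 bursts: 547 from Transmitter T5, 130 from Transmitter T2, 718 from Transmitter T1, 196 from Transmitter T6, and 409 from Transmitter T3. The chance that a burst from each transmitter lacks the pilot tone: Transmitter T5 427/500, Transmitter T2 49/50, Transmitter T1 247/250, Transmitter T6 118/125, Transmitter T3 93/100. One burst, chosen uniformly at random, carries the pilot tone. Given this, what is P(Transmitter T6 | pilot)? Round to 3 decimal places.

Taking complements, P(pilot | each) = Transmitter T5 0.146, Transmitter T2 0.02, Transmitter T1 0.012, Transmitter T6 0.056, Transmitter T3 0.07.
Prior × likelihood for each hypothesis:
  Transmitter T5: 0.2735 × 0.146 = 0.039931
  Transmitter T2: 0.065 × 0.02 = 0.0013
  Transmitter T1: 0.359 × 0.012 = 0.004308
  Transmitter T6: 0.098 × 0.056 = 0.005488
  Transmitter T3: 0.2045 × 0.07 = 0.014315
Sum = 0.065342.
P(Transmitter T6 | evidence) = 0.005488 / 0.065342 ≈ 0.084.

0.084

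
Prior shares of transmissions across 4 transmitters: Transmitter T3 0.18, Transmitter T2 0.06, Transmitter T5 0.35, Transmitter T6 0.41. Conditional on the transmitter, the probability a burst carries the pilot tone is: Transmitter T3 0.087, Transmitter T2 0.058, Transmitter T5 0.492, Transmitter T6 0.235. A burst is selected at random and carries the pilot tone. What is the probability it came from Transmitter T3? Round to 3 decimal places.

0.054

Compute prior × likelihood for every hypothesis:
  Transmitter T3: 0.18 × 0.087 = 0.01566
  Transmitter T2: 0.06 × 0.058 = 0.00348
  Transmitter T5: 0.35 × 0.492 = 0.1722
  Transmitter T6: 0.41 × 0.235 = 0.09635
Total = 0.28769.
P(Transmitter T3 | evidence) = 0.01566 / 0.28769 ≈ 0.054.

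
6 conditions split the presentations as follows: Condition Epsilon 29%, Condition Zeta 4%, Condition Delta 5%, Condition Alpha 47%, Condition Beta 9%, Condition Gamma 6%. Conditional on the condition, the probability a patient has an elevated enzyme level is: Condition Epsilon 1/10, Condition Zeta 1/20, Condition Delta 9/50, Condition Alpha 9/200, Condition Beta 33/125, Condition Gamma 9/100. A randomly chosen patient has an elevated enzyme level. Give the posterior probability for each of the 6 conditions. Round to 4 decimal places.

Condition Epsilon 0.3211, Condition Zeta 0.0221, Condition Delta 0.0997, Condition Alpha 0.2342, Condition Beta 0.2631, Condition Gamma 0.0598

Prior × likelihood for each hypothesis:
  Condition Epsilon: 0.29 × 0.1 = 0.029
  Condition Zeta: 0.04 × 0.05 = 0.002
  Condition Delta: 0.05 × 0.18 = 0.009
  Condition Alpha: 0.47 × 0.045 = 0.02115
  Condition Beta: 0.09 × 0.264 = 0.02376
  Condition Gamma: 0.06 × 0.09 = 0.0054
Sum = 0.09031.
P(Condition Epsilon | elevated) = 0.029/0.09031 ≈ 0.3211
P(Condition Zeta | elevated) = 0.002/0.09031 ≈ 0.0221
P(Condition Delta | elevated) = 0.009/0.09031 ≈ 0.0997
P(Condition Alpha | elevated) = 0.02115/0.09031 ≈ 0.2342
P(Condition Beta | elevated) = 0.02376/0.09031 ≈ 0.2631
P(Condition Gamma | elevated) = 0.0054/0.09031 ≈ 0.0598
(Check: 0.3211+0.0221+0.0997+0.2342+0.2631+0.0598 = 1.0000.)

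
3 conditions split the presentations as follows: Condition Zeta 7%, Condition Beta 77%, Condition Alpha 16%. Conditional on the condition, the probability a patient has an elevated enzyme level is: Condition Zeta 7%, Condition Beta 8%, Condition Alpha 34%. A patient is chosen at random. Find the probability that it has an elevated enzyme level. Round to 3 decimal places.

Unnormalized posteriors (prior × likelihood):
  Condition Zeta: 0.07 × 0.07 = 0.0049
  Condition Beta: 0.77 × 0.08 = 0.0616
  Condition Alpha: 0.16 × 0.34 = 0.0544
P(elevated) = 0.0049 + 0.0616 + 0.0544 = 0.1209 → 0.121.

0.121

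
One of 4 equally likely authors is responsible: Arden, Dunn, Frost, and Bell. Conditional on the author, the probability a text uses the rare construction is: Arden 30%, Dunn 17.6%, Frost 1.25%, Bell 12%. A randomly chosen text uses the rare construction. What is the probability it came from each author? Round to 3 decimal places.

Arden 0.493, Dunn 0.289, Frost 0.021, Bell 0.197

Since the prior is uniform, the posterior is proportional to the likelihood:
  Arden: 0.3
  Dunn: 0.176
  Frost: 0.0125
  Bell: 0.12
Total = 0.6085.
P(Arden | rare-form) = 0.3/0.6085 ≈ 0.493
P(Dunn | rare-form) = 0.176/0.6085 ≈ 0.289
P(Frost | rare-form) = 0.0125/0.6085 ≈ 0.021
P(Bell | rare-form) = 0.12/0.6085 ≈ 0.197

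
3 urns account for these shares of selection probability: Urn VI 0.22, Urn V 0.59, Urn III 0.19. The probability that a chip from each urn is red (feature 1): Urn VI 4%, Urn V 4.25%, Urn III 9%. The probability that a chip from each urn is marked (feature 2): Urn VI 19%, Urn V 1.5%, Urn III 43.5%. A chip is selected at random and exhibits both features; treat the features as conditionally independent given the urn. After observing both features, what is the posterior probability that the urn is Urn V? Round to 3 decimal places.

Unnormalized posteriors (prior × likelihood):
  Urn VI: 0.22 × 0.04 × 0.19 = 0.001672
  Urn V: 0.59 × 0.0425 × 0.015 = 0.000376125
  Urn III: 0.19 × 0.09 × 0.435 = 0.0074385
Total = 0.009486625.
P(Urn V | evidence) = 0.000376125 / 0.009486625 ≈ 0.040.

0.040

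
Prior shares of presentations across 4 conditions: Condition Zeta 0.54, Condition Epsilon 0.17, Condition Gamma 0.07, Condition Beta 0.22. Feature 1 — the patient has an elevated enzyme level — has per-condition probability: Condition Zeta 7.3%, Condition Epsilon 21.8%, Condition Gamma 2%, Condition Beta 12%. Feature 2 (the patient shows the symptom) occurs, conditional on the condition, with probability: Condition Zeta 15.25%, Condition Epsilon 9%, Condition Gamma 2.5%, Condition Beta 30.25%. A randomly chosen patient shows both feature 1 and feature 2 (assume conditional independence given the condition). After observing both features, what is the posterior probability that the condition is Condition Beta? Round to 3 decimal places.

0.460

Compute prior × likelihood for every hypothesis:
  Condition Zeta: 0.54 × 0.073 × 0.1525 = 0.00601155
  Condition Epsilon: 0.17 × 0.218 × 0.09 = 0.0033354
  Condition Gamma: 0.07 × 0.02 × 0.025 = 0.000035
  Condition Beta: 0.22 × 0.12 × 0.3025 = 0.007986
Total = 0.01736795.
P(Condition Beta | evidence) = 0.007986 / 0.01736795 ≈ 0.460.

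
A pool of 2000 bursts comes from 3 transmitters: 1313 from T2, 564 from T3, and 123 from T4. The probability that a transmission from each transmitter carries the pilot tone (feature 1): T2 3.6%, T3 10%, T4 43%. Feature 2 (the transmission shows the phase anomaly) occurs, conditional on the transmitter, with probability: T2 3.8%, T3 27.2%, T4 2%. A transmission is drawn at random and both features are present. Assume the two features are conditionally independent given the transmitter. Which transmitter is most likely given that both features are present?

T3

Unnormalized posteriors (prior × likelihood):
  T2: 0.6565 × 0.036 × 0.038 = 0.000898092
  T3: 0.282 × 0.1 × 0.272 = 0.0076704
  T4: 0.0615 × 0.43 × 0.02 = 0.0005289
Sum = 0.009097392.
Largest term belongs to T3, so T3 is most probable.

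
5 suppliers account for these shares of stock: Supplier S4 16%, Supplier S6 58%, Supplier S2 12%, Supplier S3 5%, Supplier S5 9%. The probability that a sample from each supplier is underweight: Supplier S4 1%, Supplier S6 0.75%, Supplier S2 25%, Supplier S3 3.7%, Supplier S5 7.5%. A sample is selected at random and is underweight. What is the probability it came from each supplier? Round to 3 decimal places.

By Bayes' rule, posterior ∝ prior × likelihood:
  Supplier S4: 0.16 × 0.01 = 0.0016
  Supplier S6: 0.58 × 0.0075 = 0.00435
  Supplier S2: 0.12 × 0.25 = 0.03
  Supplier S3: 0.05 × 0.037 = 0.00185
  Supplier S5: 0.09 × 0.075 = 0.00675
Normalizing constant = 0.04455.
P(Supplier S4 | underweight) = 0.0016/0.04455 ≈ 0.036
P(Supplier S6 | underweight) = 0.00435/0.04455 ≈ 0.098
P(Supplier S2 | underweight) = 0.03/0.04455 ≈ 0.673
P(Supplier S3 | underweight) = 0.00185/0.04455 ≈ 0.042
P(Supplier S5 | underweight) = 0.00675/0.04455 ≈ 0.152
(Check: 0.036+0.098+0.673+0.042+0.152 = 1.001.)

Supplier S4 0.036, Supplier S6 0.098, Supplier S2 0.673, Supplier S3 0.042, Supplier S5 0.152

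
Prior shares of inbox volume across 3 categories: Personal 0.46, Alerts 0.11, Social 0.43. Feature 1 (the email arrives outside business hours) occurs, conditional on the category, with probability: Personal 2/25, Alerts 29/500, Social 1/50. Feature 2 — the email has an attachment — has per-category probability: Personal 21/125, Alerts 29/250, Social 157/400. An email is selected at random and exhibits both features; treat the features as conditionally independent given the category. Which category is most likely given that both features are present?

Personal

Prior × likelihood for each hypothesis:
  Personal: 0.46 × 0.08 × 0.168 = 0.0061824
  Alerts: 0.11 × 0.058 × 0.116 = 0.00074008
  Social: 0.43 × 0.02 × 0.3925 = 0.0033755
Normalizing constant = 0.01029798.
Largest term belongs to Personal, so Personal is most probable.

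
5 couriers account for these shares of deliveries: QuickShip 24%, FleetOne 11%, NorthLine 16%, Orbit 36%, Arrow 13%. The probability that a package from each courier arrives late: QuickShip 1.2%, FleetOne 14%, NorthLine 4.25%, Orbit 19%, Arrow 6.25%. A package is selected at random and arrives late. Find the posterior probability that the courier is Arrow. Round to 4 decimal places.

By Bayes' rule, posterior ∝ prior × likelihood:
  QuickShip: 0.24 × 0.012 = 0.00288
  FleetOne: 0.11 × 0.14 = 0.0154
  NorthLine: 0.16 × 0.0425 = 0.0068
  Orbit: 0.36 × 0.19 = 0.0684
  Arrow: 0.13 × 0.0625 = 0.008125
Sum = 0.101605.
P(Arrow | evidence) = 0.008125 / 0.101605 ≈ 0.0800.

0.0800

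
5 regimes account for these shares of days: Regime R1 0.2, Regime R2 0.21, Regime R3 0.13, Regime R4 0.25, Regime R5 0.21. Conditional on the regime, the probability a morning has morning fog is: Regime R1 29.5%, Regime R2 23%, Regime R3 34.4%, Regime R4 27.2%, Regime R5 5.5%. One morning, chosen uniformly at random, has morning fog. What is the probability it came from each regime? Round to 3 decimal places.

Prior × likelihood for each hypothesis:
  Regime R1: 0.2 × 0.295 = 0.059
  Regime R2: 0.21 × 0.23 = 0.0483
  Regime R3: 0.13 × 0.344 = 0.04472
  Regime R4: 0.25 × 0.272 = 0.068
  Regime R5: 0.21 × 0.055 = 0.01155
Total = 0.23157.
P(Regime R1 | fog) = 0.059/0.23157 ≈ 0.255
P(Regime R2 | fog) = 0.0483/0.23157 ≈ 0.209
P(Regime R3 | fog) = 0.04472/0.23157 ≈ 0.193
P(Regime R4 | fog) = 0.068/0.23157 ≈ 0.294
P(Regime R5 | fog) = 0.01155/0.23157 ≈ 0.050

Regime R1 0.255, Regime R2 0.209, Regime R3 0.193, Regime R4 0.294, Regime R5 0.050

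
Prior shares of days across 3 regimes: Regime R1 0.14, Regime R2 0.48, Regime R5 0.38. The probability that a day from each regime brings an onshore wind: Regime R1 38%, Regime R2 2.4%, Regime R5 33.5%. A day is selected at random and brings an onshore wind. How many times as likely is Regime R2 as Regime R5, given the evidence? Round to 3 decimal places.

Compute prior × likelihood for every hypothesis:
  Regime R1: 0.14 × 0.38 = 0.0532
  Regime R2: 0.48 × 0.024 = 0.01152
  Regime R5: 0.38 × 0.335 = 0.1273
Normalizing constant = 0.19202.
The ratio is 0.01152 / 0.1273 (the normalizer cancels) = 0.090.

0.090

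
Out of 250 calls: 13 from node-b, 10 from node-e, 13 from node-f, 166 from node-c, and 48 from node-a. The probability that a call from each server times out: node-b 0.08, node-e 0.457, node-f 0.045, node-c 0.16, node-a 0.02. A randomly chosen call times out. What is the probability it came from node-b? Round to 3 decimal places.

Unnormalized posteriors (prior × likelihood):
  node-b: 0.052 × 0.08 = 0.00416
  node-e: 0.04 × 0.457 = 0.01828
  node-f: 0.052 × 0.045 = 0.00234
  node-c: 0.664 × 0.16 = 0.10624
  node-a: 0.192 × 0.02 = 0.00384
Normalizing constant = 0.13486.
P(node-b | evidence) = 0.00416 / 0.13486 ≈ 0.031.

0.031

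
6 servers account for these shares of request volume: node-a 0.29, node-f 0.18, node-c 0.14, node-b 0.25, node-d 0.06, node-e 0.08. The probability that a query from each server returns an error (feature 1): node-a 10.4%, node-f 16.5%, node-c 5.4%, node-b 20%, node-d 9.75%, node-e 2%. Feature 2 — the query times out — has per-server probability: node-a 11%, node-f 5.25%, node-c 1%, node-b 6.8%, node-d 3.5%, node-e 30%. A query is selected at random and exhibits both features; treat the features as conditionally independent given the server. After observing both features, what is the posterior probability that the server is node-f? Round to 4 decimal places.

0.1725

Compute prior × likelihood for every hypothesis:
  node-a: 0.29 × 0.104 × 0.11 = 0.0033176
  node-f: 0.18 × 0.165 × 0.0525 = 0.00155925
  node-c: 0.14 × 0.054 × 0.01 = 0.0000756
  node-b: 0.25 × 0.2 × 0.068 = 0.0034
  node-d: 0.06 × 0.0975 × 0.035 = 0.00020475
  node-e: 0.08 × 0.02 × 0.3 = 0.00048
Normalizing constant = 0.0090372.
P(node-f | evidence) = 0.00155925 / 0.0090372 ≈ 0.1725.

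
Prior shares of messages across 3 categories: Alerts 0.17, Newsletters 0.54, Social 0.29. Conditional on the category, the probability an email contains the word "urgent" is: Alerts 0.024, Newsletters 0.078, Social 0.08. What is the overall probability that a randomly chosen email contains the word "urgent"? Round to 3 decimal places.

Compute prior × likelihood for every hypothesis:
  Alerts: 0.17 × 0.024 = 0.00408
  Newsletters: 0.54 × 0.078 = 0.04212
  Social: 0.29 × 0.08 = 0.0232
P(urgent-flag) = 0.00408 + 0.04212 + 0.0232 = 0.0694 → 0.069.

0.069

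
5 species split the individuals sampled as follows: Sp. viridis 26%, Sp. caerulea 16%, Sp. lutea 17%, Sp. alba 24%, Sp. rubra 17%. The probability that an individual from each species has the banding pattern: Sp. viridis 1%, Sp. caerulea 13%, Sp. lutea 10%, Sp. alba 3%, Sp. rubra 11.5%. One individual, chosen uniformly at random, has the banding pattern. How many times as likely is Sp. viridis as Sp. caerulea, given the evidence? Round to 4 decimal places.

0.1250

Compute prior × likelihood for every hypothesis:
  Sp. viridis: 0.26 × 0.01 = 0.0026
  Sp. caerulea: 0.16 × 0.13 = 0.0208
  Sp. lutea: 0.17 × 0.1 = 0.017
  Sp. alba: 0.24 × 0.03 = 0.0072
  Sp. rubra: 0.17 × 0.115 = 0.01955
Sum = 0.06715.
The ratio is 0.0026 / 0.0208 (the normalizer cancels) = 0.1250.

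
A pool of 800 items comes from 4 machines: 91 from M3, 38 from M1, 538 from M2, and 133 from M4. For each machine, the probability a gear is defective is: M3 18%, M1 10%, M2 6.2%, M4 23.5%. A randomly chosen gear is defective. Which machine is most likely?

M2

By Bayes' rule, posterior ∝ prior × likelihood:
  M3: 0.11375 × 0.18 = 0.020475
  M1: 0.0475 × 0.1 = 0.00475
  M2: 0.6725 × 0.062 = 0.041695
  M4: 0.16625 × 0.235 = 0.03906875
Sum = 0.10598875.
Largest term belongs to M2, so M2 is most probable.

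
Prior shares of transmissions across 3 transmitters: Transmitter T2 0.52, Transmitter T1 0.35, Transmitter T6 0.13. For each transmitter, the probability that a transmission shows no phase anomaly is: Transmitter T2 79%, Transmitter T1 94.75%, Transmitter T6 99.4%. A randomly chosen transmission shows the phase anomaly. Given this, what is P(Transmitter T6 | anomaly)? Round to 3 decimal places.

0.006

Taking complements, P(anomaly | each) = Transmitter T2 0.21, Transmitter T1 0.0525, Transmitter T6 0.006.
Unnormalized posteriors (prior × likelihood):
  Transmitter T2: 0.52 × 0.21 = 0.1092
  Transmitter T1: 0.35 × 0.0525 = 0.018375
  Transmitter T6: 0.13 × 0.006 = 0.00078
Normalizing constant = 0.128355.
P(Transmitter T6 | evidence) = 0.00078 / 0.128355 ≈ 0.006.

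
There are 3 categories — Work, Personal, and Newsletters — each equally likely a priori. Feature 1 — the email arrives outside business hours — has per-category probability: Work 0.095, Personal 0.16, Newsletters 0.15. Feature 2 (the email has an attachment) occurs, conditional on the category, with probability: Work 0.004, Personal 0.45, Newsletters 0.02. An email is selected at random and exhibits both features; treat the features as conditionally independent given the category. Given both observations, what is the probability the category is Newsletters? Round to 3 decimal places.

0.040

With a uniform prior (1/3 each), posterior ∝ likelihood:
  Work: 0.095 × 0.004 = 0.00038
  Personal: 0.16 × 0.45 = 0.072
  Newsletters: 0.15 × 0.02 = 0.003
Sum = 0.07538.
P(Newsletters | evidence) = 0.003 / 0.07538 ≈ 0.040.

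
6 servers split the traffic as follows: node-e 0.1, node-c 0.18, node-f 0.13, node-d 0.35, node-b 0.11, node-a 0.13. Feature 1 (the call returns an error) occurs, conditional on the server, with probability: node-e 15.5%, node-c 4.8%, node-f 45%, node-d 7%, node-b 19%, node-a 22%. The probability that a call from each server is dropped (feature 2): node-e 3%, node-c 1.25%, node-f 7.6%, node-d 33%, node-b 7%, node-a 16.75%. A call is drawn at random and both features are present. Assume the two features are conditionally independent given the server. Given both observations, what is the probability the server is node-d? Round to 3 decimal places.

Unnormalized posteriors (prior × likelihood):
  node-e: 0.1 × 0.155 × 0.03 = 0.000465
  node-c: 0.18 × 0.048 × 0.0125 = 0.000108
  node-f: 0.13 × 0.45 × 0.076 = 0.004446
  node-d: 0.35 × 0.07 × 0.33 = 0.008085
  node-b: 0.11 × 0.19 × 0.07 = 0.001463
  node-a: 0.13 × 0.22 × 0.1675 = 0.0047905
Normalizing constant = 0.0193575.
P(node-d | evidence) = 0.008085 / 0.0193575 ≈ 0.418.

0.418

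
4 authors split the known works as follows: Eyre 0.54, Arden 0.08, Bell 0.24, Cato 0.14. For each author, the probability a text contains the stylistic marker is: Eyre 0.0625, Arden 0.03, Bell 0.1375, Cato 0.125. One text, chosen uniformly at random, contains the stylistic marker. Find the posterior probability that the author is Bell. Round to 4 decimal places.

0.3808

By Bayes' rule, posterior ∝ prior × likelihood:
  Eyre: 0.54 × 0.0625 = 0.03375
  Arden: 0.08 × 0.03 = 0.0024
  Bell: 0.24 × 0.1375 = 0.033
  Cato: 0.14 × 0.125 = 0.0175
Normalizing constant = 0.08665.
P(Bell | evidence) = 0.033 / 0.08665 ≈ 0.3808.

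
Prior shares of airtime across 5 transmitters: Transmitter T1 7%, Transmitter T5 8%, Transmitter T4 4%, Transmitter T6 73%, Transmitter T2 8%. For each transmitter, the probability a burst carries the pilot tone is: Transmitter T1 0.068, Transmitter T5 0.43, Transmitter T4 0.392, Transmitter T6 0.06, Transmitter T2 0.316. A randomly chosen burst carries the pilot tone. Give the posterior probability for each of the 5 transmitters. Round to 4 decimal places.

Transmitter T1 0.0384, Transmitter T5 0.2776, Transmitter T4 0.1265, Transmitter T6 0.3535, Transmitter T2 0.2040

Unnormalized posteriors (prior × likelihood):
  Transmitter T1: 0.07 × 0.068 = 0.00476
  Transmitter T5: 0.08 × 0.43 = 0.0344
  Transmitter T4: 0.04 × 0.392 = 0.01568
  Transmitter T6: 0.73 × 0.06 = 0.0438
  Transmitter T2: 0.08 × 0.316 = 0.02528
Total = 0.12392.
P(Transmitter T1 | pilot) = 0.00476/0.12392 ≈ 0.0384
P(Transmitter T5 | pilot) = 0.0344/0.12392 ≈ 0.2776
P(Transmitter T4 | pilot) = 0.01568/0.12392 ≈ 0.1265
P(Transmitter T6 | pilot) = 0.0438/0.12392 ≈ 0.3535
P(Transmitter T2 | pilot) = 0.02528/0.12392 ≈ 0.2040
(Check: 0.0384+0.2776+0.1265+0.3535+0.2040 = 1.0000.)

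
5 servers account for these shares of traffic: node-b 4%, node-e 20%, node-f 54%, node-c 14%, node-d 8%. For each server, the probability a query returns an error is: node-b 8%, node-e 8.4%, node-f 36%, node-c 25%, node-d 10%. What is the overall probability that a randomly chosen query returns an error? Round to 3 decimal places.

0.257

Prior × likelihood for each hypothesis:
  node-b: 0.04 × 0.08 = 0.0032
  node-e: 0.2 × 0.084 = 0.0168
  node-f: 0.54 × 0.36 = 0.1944
  node-c: 0.14 × 0.25 = 0.035
  node-d: 0.08 × 0.1 = 0.008
P(error) = 0.0032 + 0.0168 + 0.1944 + 0.035 + 0.008 = 0.2574 → 0.257.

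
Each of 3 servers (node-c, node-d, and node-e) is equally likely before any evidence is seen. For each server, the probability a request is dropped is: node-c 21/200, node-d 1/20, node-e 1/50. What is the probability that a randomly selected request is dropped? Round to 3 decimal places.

0.058

With a uniform prior (1/3 each), posterior ∝ likelihood:
  node-c: 0.105
  node-d: 0.05
  node-e: 0.02
P(dropped) = (1/3) × (0.105 + 0.05 + 0.02) = 0.175/3 ≈ 0.058.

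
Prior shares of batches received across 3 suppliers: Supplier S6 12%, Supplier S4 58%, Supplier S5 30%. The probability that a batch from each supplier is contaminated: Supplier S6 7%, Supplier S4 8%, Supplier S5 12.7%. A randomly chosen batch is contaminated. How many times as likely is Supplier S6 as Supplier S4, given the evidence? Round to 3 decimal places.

0.181

Unnormalized posteriors (prior × likelihood):
  Supplier S6: 0.12 × 0.07 = 0.0084
  Supplier S4: 0.58 × 0.08 = 0.0464
  Supplier S5: 0.3 × 0.127 = 0.0381
Sum = 0.0929.
The ratio is 0.0084 / 0.0464 (the normalizer cancels) = 0.181.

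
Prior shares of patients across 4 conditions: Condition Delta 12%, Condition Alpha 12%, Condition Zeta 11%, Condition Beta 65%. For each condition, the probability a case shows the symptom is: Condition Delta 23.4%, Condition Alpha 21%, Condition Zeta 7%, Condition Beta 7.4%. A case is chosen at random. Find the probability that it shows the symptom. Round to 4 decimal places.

0.1091

Compute prior × likelihood for every hypothesis:
  Condition Delta: 0.12 × 0.234 = 0.02808
  Condition Alpha: 0.12 × 0.21 = 0.0252
  Condition Zeta: 0.11 × 0.07 = 0.0077
  Condition Beta: 0.65 × 0.074 = 0.0481
P(symptomatic) = 0.02808 + 0.0252 + 0.0077 + 0.0481 = 0.10908 → 0.1091.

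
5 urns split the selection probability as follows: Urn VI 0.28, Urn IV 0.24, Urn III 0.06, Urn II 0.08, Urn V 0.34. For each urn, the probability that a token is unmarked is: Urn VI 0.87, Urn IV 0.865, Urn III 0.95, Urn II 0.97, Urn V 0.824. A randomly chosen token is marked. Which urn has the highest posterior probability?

Urn V

Taking complements, P(marked | each) = Urn VI 0.13, Urn IV 0.135, Urn III 0.05, Urn II 0.03, Urn V 0.176.
Prior × likelihood for each hypothesis:
  Urn VI: 0.28 × 0.13 = 0.0364
  Urn IV: 0.24 × 0.135 = 0.0324
  Urn III: 0.06 × 0.05 = 0.003
  Urn II: 0.08 × 0.03 = 0.0024
  Urn V: 0.34 × 0.176 = 0.05984
Total = 0.13404.
Largest term belongs to Urn V, so Urn V is most probable.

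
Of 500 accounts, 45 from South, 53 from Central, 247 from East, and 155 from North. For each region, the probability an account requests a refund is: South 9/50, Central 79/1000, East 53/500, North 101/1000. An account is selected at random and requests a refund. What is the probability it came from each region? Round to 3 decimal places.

South 0.150, Central 0.077, East 0.484, North 0.289

Unnormalized posteriors (prior × likelihood):
  South: 0.09 × 0.18 = 0.0162
  Central: 0.106 × 0.079 = 0.008374
  East: 0.494 × 0.106 = 0.052364
  North: 0.31 × 0.101 = 0.03131
Total = 0.108248.
P(South | refund) = 0.0162/0.108248 ≈ 0.150
P(Central | refund) = 0.008374/0.108248 ≈ 0.077
P(East | refund) = 0.052364/0.108248 ≈ 0.484
P(North | refund) = 0.03131/0.108248 ≈ 0.289
(Check: 0.150+0.077+0.484+0.289 = 1.000.)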